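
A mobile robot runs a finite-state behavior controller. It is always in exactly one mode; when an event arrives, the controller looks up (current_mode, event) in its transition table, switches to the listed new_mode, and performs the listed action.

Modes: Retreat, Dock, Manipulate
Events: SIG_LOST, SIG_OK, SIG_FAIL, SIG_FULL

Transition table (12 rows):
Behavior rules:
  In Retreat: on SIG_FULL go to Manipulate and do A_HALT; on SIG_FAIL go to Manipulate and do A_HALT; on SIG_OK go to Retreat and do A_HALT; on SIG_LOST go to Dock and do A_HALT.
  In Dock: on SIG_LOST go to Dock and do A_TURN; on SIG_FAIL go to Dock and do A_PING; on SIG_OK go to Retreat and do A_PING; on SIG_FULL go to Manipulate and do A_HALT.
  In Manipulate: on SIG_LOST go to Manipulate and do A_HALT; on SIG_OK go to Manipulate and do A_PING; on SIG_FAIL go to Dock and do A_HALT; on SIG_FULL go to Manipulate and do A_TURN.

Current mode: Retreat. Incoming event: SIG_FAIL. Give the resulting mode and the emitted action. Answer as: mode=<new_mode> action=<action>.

current mode = Retreat; filter table to that mode:
  (Retreat, SIG_FULL) → (Manipulate, A_HALT)
  (Retreat, SIG_FAIL) → (Manipulate, A_HALT)  ← event matches
  (Retreat, SIG_OK) → (Retreat, A_HALT)
  (Retreat, SIG_LOST) → (Dock, A_HALT)
event = SIG_FAIL selects (Manipulate, A_HALT)

mode=Manipulate action=A_HALT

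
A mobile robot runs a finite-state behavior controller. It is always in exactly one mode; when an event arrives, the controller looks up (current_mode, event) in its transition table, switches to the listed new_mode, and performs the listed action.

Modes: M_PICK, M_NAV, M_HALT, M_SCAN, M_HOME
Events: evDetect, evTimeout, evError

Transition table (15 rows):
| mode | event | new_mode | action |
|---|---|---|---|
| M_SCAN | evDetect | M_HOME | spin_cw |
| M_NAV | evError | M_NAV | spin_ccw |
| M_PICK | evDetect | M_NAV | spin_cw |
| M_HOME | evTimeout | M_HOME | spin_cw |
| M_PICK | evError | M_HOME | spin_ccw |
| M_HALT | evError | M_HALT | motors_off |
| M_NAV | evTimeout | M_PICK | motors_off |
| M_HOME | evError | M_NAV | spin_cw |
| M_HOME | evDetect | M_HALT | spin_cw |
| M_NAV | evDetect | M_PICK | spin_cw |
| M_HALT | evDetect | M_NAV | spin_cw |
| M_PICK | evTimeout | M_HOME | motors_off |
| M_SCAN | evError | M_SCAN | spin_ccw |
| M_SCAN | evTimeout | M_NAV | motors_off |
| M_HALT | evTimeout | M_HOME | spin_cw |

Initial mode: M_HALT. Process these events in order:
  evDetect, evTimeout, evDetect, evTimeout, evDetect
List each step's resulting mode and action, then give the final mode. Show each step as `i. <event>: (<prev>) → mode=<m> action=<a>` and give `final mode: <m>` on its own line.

1. evDetect: (M_HALT) → mode=M_NAV action=spin_cw
2. evTimeout: (M_NAV) → mode=M_PICK action=motors_off
3. evDetect: (M_PICK) → mode=M_NAV action=spin_cw
4. evTimeout: (M_NAV) → mode=M_PICK action=motors_off
5. evDetect: (M_PICK) → mode=M_NAV action=spin_cw

final mode: M_NAV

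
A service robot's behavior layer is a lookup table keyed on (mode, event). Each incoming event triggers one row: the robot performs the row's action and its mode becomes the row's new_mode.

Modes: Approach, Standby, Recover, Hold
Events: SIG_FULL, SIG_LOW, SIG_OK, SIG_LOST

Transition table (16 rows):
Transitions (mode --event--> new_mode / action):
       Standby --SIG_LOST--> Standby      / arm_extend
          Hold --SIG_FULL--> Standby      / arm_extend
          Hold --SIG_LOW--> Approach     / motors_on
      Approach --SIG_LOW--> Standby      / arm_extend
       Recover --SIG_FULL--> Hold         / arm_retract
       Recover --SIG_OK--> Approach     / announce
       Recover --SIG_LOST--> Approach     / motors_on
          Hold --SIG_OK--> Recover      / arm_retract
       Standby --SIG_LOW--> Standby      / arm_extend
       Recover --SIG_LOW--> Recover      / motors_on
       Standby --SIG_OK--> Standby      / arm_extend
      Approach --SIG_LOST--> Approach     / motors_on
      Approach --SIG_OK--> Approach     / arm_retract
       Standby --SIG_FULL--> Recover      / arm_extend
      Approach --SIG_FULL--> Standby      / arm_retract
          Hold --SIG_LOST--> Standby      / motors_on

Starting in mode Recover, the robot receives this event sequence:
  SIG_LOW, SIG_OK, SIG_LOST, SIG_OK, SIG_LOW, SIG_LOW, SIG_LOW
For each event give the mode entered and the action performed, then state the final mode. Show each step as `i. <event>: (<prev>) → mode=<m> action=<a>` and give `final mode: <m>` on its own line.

1. SIG_LOW: (Recover) → mode=Recover action=motors_on
2. SIG_OK: (Recover) → mode=Approach action=announce
3. SIG_LOST: (Approach) → mode=Approach action=motors_on
4. SIG_OK: (Approach) → mode=Approach action=arm_retract
5. SIG_LOW: (Approach) → mode=Standby action=arm_extend
6. SIG_LOW: (Standby) → mode=Standby action=arm_extend
7. SIG_LOW: (Standby) → mode=Standby action=arm_extend

final mode: Standby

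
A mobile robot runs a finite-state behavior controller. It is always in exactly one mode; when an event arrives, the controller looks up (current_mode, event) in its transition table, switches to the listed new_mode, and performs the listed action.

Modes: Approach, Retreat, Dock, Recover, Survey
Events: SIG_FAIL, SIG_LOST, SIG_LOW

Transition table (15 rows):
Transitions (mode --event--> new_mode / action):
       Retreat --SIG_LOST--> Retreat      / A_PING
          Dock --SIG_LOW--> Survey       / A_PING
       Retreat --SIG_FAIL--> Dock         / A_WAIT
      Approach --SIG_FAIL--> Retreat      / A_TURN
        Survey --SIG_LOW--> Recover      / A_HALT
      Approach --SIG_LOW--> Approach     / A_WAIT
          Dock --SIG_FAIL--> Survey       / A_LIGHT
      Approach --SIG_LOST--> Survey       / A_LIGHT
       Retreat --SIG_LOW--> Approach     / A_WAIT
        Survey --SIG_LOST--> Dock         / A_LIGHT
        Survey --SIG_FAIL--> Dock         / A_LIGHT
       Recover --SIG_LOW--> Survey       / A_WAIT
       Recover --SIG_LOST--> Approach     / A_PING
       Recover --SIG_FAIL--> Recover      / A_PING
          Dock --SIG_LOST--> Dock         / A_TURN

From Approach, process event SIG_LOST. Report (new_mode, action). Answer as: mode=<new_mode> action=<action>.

mode=Survey action=A_LIGHT

current mode = Approach; filter table to that mode:
  (Approach, SIG_FAIL) → (Retreat, A_TURN)
  (Approach, SIG_LOW) → (Approach, A_WAIT)
  (Approach, SIG_LOST) → (Survey, A_LIGHT)  ← event matches
event = SIG_LOST selects (Survey, A_LIGHT)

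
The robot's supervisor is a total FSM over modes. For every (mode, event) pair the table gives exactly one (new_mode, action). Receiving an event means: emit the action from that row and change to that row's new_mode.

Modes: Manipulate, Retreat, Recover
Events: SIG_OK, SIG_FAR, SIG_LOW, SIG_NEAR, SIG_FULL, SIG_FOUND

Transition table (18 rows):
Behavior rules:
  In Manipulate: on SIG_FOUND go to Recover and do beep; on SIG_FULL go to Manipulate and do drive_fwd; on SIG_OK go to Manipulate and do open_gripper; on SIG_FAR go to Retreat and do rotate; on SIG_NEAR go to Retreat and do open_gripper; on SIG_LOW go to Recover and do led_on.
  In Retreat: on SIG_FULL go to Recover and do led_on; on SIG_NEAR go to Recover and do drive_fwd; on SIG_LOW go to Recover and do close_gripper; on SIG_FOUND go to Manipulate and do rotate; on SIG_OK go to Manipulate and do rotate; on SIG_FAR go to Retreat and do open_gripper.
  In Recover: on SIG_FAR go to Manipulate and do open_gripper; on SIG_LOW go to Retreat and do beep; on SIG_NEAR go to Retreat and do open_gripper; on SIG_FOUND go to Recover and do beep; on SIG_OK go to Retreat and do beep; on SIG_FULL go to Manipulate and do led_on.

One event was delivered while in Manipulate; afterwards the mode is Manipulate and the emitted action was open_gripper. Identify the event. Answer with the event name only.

try SIG_OK: (Manipulate, SIG_OK) → (Manipulate, open_gripper)  ← matches
try SIG_FAR: (Manipulate, SIG_FAR) → (Retreat, rotate)
try SIG_LOW: (Manipulate, SIG_LOW) → (Recover, led_on)
try SIG_NEAR: (Manipulate, SIG_NEAR) → (Retreat, open_gripper)
try SIG_FULL: (Manipulate, SIG_FULL) → (Manipulate, drive_fwd)
try SIG_FOUND: (Manipulate, SIG_FOUND) → (Recover, beep)

SIG_OK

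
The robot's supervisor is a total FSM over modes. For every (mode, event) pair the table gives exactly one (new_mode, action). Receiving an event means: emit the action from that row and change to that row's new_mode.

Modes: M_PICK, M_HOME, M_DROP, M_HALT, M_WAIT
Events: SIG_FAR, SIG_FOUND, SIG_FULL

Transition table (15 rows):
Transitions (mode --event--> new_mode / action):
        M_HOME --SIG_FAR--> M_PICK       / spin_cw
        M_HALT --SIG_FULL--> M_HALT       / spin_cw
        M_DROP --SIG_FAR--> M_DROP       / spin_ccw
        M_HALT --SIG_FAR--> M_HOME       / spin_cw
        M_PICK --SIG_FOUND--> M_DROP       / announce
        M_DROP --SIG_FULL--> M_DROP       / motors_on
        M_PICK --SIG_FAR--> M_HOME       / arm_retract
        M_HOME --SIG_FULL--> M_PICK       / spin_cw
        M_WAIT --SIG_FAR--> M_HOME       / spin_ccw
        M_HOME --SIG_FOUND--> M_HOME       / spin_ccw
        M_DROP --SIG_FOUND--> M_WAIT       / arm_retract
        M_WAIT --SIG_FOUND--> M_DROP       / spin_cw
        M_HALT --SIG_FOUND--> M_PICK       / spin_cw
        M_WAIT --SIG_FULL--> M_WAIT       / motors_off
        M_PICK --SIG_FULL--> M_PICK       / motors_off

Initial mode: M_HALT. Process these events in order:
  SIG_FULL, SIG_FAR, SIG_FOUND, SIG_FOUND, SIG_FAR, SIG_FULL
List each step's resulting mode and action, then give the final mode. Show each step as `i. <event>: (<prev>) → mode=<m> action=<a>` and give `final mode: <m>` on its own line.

final mode: M_PICK

1. SIG_FULL: (M_HALT) → mode=M_HALT action=spin_cw
2. SIG_FAR: (M_HALT) → mode=M_HOME action=spin_cw
3. SIG_FOUND: (M_HOME) → mode=M_HOME action=spin_ccw
4. SIG_FOUND: (M_HOME) → mode=M_HOME action=spin_ccw
5. SIG_FAR: (M_HOME) → mode=M_PICK action=spin_cw
6. SIG_FULL: (M_PICK) → mode=M_PICK action=motors_off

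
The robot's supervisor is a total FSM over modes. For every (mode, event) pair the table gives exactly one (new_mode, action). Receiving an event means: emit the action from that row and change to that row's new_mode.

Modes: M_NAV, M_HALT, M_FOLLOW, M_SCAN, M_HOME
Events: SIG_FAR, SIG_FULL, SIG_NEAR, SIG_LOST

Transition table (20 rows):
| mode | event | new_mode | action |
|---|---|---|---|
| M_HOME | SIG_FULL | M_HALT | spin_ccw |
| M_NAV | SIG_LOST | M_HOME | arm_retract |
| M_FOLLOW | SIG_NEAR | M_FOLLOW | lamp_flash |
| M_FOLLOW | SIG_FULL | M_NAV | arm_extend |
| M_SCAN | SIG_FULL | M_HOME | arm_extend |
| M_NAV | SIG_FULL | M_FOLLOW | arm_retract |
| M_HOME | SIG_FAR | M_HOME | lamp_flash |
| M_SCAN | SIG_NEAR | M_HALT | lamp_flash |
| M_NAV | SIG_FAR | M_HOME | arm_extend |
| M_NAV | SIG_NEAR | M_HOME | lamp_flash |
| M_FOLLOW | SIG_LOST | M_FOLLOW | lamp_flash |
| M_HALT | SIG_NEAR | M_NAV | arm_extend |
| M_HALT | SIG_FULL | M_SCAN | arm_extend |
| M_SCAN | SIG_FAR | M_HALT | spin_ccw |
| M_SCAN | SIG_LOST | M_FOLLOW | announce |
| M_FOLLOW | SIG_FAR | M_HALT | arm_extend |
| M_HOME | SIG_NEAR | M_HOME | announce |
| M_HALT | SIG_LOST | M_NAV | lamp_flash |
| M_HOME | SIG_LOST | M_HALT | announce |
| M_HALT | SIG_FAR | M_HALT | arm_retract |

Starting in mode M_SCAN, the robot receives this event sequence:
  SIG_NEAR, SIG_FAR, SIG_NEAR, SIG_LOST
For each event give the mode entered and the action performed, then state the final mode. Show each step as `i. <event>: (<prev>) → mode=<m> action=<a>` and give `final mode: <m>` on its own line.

final mode: M_HOME

1. SIG_NEAR: (M_SCAN) → mode=M_HALT action=lamp_flash
2. SIG_FAR: (M_HALT) → mode=M_HALT action=arm_retract
3. SIG_NEAR: (M_HALT) → mode=M_NAV action=arm_extend
4. SIG_LOST: (M_NAV) → mode=M_HOME action=arm_retract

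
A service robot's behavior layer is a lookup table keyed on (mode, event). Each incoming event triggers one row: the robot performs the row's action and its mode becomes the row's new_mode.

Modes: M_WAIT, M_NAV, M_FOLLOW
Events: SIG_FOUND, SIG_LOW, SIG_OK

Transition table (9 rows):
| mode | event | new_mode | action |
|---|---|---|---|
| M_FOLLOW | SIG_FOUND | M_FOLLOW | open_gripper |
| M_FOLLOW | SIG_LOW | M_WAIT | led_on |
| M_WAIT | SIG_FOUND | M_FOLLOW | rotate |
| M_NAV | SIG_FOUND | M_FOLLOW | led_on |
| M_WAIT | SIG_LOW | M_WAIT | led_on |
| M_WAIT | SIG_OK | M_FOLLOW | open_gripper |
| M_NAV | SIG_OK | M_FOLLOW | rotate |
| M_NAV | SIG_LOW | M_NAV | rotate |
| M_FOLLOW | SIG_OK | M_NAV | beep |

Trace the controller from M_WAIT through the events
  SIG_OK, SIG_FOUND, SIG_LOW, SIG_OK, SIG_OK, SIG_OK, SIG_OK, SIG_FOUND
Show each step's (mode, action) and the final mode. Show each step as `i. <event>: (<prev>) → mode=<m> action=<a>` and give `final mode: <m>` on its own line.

final mode: M_FOLLOW

1. SIG_OK: (M_WAIT) → mode=M_FOLLOW action=open_gripper
2. SIG_FOUND: (M_FOLLOW) → mode=M_FOLLOW action=open_gripper
3. SIG_LOW: (M_FOLLOW) → mode=M_WAIT action=led_on
4. SIG_OK: (M_WAIT) → mode=M_FOLLOW action=open_gripper
5. SIG_OK: (M_FOLLOW) → mode=M_NAV action=beep
6. SIG_OK: (M_NAV) → mode=M_FOLLOW action=rotate
7. SIG_OK: (M_FOLLOW) → mode=M_NAV action=beep
8. SIG_FOUND: (M_NAV) → mode=M_FOLLOW action=led_on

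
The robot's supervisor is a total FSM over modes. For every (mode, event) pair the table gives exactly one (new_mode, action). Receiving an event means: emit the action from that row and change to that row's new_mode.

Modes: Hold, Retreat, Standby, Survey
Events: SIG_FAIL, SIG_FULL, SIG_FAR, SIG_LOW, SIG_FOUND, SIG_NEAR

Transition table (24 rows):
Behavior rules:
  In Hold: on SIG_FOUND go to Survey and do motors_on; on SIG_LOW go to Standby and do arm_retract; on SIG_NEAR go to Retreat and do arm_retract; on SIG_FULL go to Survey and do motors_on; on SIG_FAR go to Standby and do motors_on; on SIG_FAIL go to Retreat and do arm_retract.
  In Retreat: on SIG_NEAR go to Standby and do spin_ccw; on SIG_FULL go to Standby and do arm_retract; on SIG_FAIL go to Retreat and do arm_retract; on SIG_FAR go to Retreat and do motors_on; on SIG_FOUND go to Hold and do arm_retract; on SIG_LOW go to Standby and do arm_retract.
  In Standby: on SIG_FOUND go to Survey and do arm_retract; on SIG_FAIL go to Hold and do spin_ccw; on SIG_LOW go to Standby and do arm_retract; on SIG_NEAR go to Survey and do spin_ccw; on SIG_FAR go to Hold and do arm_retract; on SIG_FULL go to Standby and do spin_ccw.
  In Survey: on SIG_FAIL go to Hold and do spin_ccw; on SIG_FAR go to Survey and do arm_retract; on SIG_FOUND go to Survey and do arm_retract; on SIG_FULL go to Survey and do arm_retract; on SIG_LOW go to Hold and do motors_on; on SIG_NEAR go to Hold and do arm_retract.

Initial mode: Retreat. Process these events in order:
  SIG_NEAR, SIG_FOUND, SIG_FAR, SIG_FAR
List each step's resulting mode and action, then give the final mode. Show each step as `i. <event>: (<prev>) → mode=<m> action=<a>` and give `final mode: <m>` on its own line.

1. SIG_NEAR: (Retreat) → mode=Standby action=spin_ccw
2. SIG_FOUND: (Standby) → mode=Survey action=arm_retract
3. SIG_FAR: (Survey) → mode=Survey action=arm_retract
4. SIG_FAR: (Survey) → mode=Survey action=arm_retract

final mode: Survey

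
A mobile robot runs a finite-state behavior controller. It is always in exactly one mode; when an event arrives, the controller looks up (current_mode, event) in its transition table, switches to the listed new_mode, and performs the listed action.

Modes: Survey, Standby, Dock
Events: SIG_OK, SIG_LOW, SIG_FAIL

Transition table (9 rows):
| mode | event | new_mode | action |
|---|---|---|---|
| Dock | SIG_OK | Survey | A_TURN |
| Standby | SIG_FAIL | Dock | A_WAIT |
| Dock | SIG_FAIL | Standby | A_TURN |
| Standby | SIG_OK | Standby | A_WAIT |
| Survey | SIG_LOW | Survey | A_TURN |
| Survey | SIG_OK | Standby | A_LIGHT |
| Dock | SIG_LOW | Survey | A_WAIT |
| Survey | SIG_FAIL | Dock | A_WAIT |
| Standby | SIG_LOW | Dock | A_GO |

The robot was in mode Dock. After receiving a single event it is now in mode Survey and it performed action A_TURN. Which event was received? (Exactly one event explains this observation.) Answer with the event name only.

SIG_OK

try SIG_OK: (Dock, SIG_OK) → (Survey, A_TURN)  ← matches
try SIG_LOW: (Dock, SIG_LOW) → (Survey, A_WAIT)
try SIG_FAIL: (Dock, SIG_FAIL) → (Standby, A_TURN)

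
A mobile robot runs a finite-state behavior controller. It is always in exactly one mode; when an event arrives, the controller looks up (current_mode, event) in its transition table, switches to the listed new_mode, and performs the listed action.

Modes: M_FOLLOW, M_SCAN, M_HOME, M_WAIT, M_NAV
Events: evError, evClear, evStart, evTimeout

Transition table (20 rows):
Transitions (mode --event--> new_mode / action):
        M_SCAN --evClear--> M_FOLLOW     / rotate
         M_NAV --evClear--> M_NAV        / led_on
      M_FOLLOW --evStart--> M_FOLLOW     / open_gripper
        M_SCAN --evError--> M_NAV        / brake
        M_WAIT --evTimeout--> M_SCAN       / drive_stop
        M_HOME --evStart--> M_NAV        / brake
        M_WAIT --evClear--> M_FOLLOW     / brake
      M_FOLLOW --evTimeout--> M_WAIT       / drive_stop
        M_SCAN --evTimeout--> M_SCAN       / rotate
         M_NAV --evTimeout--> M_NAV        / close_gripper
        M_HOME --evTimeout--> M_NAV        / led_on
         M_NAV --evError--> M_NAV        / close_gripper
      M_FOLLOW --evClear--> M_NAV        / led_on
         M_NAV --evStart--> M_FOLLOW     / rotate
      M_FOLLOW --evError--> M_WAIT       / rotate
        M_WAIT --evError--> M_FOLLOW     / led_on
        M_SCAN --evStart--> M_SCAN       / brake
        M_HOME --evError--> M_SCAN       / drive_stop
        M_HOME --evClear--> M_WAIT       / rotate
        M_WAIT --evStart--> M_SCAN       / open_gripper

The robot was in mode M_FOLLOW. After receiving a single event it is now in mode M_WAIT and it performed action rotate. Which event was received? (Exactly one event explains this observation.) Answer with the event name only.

evError

try evError: (M_FOLLOW, evError) → (M_WAIT, rotate)  ← matches
try evClear: (M_FOLLOW, evClear) → (M_NAV, led_on)
try evStart: (M_FOLLOW, evStart) → (M_FOLLOW, open_gripper)
try evTimeout: (M_FOLLOW, evTimeout) → (M_WAIT, drive_stop)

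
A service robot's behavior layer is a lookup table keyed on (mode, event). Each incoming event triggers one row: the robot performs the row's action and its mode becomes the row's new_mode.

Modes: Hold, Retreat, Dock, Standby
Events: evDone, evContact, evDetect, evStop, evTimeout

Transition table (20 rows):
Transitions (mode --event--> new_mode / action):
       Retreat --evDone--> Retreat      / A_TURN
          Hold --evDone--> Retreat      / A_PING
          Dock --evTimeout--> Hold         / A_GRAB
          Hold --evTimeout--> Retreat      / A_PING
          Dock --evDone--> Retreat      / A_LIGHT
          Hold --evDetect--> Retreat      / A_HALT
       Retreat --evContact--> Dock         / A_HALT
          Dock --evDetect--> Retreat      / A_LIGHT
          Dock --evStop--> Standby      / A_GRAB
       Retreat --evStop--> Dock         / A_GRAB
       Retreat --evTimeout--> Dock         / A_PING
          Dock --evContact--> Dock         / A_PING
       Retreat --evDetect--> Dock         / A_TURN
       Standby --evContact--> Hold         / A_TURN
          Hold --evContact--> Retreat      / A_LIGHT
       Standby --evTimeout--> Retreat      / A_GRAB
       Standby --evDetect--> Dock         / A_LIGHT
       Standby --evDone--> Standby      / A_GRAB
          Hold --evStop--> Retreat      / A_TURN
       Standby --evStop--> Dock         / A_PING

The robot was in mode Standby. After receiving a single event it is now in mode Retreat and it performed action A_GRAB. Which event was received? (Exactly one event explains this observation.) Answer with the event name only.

try evDone: (Standby, evDone) → (Standby, A_GRAB)
try evContact: (Standby, evContact) → (Hold, A_TURN)
try evDetect: (Standby, evDetect) → (Dock, A_LIGHT)
try evStop: (Standby, evStop) → (Dock, A_PING)
try evTimeout: (Standby, evTimeout) → (Retreat, A_GRAB)  ← matches

evTimeout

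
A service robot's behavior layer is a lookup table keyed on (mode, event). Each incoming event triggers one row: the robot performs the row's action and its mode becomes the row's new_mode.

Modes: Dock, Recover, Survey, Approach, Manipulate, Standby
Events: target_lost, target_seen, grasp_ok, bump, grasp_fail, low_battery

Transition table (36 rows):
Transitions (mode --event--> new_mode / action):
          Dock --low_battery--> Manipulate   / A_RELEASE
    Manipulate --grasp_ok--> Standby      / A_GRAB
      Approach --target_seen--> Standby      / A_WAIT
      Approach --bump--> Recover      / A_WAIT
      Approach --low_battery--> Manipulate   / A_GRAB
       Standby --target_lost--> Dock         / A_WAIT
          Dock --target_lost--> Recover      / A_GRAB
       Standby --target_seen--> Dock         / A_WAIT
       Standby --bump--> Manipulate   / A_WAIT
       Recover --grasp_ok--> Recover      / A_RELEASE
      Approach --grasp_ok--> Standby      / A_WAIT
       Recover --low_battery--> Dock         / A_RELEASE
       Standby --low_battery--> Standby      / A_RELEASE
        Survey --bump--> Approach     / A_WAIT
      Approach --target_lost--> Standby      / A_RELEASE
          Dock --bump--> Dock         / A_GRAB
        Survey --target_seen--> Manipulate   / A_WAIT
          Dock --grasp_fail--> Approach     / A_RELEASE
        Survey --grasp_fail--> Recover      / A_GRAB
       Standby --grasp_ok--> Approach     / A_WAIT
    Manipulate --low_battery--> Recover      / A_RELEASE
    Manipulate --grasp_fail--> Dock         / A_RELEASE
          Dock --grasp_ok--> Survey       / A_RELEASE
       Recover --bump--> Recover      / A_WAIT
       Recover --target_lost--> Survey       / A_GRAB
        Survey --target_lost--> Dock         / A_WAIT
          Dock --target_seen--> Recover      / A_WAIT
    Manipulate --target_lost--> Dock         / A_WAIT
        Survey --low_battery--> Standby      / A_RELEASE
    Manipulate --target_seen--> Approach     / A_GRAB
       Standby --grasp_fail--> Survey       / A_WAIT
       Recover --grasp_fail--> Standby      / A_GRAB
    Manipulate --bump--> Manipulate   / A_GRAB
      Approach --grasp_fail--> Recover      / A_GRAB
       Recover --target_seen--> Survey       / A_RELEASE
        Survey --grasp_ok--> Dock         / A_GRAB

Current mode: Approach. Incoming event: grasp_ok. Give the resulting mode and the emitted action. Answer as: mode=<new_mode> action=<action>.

current mode = Approach; filter table to that mode:
  (Approach, target_seen) → (Standby, A_WAIT)
  (Approach, bump) → (Recover, A_WAIT)
  (Approach, low_battery) → (Manipulate, A_GRAB)
  (Approach, grasp_ok) → (Standby, A_WAIT)  ← event matches
  (Approach, target_lost) → (Standby, A_RELEASE)
  (Approach, grasp_fail) → (Recover, A_GRAB)
event = grasp_ok selects (Standby, A_WAIT)

mode=Standby action=A_WAIT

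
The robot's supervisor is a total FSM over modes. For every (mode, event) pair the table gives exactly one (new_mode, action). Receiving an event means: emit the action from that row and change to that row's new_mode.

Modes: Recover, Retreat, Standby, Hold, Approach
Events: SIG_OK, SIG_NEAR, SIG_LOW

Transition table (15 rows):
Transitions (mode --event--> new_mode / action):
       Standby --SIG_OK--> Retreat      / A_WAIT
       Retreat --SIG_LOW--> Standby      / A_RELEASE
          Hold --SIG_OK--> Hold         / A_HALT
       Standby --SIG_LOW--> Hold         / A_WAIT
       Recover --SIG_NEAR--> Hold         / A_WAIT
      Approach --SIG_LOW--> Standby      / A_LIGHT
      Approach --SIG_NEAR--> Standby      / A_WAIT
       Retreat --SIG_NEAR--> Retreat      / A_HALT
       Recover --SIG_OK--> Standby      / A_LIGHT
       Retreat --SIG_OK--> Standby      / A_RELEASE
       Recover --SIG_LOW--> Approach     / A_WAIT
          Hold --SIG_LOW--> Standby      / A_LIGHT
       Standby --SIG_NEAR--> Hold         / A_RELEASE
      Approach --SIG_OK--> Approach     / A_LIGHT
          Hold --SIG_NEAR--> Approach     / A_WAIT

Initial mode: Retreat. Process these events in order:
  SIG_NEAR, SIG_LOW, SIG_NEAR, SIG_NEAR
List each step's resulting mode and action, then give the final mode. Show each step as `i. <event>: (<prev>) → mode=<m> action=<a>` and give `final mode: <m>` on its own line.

final mode: Approach

1. SIG_NEAR: (Retreat) → mode=Retreat action=A_HALT
2. SIG_LOW: (Retreat) → mode=Standby action=A_RELEASE
3. SIG_NEAR: (Standby) → mode=Hold action=A_RELEASE
4. SIG_NEAR: (Hold) → mode=Approach action=A_WAIT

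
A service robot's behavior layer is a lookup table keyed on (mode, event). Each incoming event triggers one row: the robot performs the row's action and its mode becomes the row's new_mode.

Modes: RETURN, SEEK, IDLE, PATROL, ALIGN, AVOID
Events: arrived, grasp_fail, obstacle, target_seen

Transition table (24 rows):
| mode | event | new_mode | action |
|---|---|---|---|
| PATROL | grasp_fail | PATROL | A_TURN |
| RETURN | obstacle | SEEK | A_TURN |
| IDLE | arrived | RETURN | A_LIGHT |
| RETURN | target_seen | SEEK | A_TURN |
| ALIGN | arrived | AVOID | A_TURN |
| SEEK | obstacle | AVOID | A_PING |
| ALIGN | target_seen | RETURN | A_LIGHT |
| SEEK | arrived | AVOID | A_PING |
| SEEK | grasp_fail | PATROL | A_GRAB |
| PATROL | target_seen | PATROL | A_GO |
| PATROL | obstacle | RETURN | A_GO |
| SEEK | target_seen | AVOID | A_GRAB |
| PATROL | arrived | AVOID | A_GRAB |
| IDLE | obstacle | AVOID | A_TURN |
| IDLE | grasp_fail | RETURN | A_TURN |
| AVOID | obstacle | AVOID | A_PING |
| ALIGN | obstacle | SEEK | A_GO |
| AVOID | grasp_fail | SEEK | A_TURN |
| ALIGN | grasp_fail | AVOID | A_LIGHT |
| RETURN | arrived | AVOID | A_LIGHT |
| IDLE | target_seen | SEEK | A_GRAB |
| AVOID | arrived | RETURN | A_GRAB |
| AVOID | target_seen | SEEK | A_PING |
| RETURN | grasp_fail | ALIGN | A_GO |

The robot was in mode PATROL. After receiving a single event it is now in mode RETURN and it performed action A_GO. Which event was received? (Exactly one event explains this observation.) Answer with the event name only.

obstacle

try arrived: (PATROL, arrived) → (AVOID, A_GRAB)
try grasp_fail: (PATROL, grasp_fail) → (PATROL, A_TURN)
try obstacle: (PATROL, obstacle) → (RETURN, A_GO)  ← matches
try target_seen: (PATROL, target_seen) → (PATROL, A_GO)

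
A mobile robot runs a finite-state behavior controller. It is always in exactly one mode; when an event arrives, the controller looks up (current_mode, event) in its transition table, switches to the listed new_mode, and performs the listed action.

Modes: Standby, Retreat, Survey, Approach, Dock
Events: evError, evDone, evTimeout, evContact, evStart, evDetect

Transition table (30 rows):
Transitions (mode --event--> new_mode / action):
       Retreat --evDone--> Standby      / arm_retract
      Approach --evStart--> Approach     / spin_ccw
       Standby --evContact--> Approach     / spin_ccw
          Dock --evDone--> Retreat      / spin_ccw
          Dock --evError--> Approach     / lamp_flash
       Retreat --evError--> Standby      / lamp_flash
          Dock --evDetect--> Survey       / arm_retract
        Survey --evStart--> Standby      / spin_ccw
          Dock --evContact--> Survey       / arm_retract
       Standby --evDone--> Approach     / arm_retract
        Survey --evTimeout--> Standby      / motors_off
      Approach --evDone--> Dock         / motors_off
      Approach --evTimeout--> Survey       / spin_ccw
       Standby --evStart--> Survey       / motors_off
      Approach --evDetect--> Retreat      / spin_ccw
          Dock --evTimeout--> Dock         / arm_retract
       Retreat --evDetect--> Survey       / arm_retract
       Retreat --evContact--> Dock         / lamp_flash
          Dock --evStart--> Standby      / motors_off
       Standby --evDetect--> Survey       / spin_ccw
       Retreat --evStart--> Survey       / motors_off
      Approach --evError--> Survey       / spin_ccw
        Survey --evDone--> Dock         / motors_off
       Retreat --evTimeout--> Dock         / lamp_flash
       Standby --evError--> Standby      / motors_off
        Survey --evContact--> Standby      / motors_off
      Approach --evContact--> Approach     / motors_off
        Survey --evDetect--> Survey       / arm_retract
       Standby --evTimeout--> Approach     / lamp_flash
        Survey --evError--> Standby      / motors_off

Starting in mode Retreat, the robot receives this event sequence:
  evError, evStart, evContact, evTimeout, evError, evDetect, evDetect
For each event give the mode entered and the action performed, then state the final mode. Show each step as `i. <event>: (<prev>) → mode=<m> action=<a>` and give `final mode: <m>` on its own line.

final mode: Survey

1. evError: (Retreat) → mode=Standby action=lamp_flash
2. evStart: (Standby) → mode=Survey action=motors_off
3. evContact: (Survey) → mode=Standby action=motors_off
4. evTimeout: (Standby) → mode=Approach action=lamp_flash
5. evError: (Approach) → mode=Survey action=spin_ccw
6. evDetect: (Survey) → mode=Survey action=arm_retract
7. evDetect: (Survey) → mode=Survey action=arm_retract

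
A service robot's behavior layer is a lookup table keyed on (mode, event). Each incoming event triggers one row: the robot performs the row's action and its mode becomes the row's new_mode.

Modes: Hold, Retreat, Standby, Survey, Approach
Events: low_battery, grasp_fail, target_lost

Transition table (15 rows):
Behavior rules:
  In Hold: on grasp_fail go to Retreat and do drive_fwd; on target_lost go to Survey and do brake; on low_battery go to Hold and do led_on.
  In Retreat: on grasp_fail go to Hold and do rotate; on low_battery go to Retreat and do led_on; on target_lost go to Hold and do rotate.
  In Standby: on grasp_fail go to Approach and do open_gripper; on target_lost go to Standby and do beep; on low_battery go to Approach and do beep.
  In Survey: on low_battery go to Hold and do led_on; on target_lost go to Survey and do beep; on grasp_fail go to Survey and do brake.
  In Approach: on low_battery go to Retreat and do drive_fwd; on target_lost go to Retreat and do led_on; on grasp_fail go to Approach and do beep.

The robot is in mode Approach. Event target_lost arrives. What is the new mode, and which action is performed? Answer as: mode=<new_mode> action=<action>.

current mode = Approach; filter table to that mode:
  (Approach, low_battery) → (Retreat, drive_fwd)
  (Approach, target_lost) → (Retreat, led_on)  ← event matches
  (Approach, grasp_fail) → (Approach, beep)
event = target_lost selects (Retreat, led_on)

mode=Retreat action=led_on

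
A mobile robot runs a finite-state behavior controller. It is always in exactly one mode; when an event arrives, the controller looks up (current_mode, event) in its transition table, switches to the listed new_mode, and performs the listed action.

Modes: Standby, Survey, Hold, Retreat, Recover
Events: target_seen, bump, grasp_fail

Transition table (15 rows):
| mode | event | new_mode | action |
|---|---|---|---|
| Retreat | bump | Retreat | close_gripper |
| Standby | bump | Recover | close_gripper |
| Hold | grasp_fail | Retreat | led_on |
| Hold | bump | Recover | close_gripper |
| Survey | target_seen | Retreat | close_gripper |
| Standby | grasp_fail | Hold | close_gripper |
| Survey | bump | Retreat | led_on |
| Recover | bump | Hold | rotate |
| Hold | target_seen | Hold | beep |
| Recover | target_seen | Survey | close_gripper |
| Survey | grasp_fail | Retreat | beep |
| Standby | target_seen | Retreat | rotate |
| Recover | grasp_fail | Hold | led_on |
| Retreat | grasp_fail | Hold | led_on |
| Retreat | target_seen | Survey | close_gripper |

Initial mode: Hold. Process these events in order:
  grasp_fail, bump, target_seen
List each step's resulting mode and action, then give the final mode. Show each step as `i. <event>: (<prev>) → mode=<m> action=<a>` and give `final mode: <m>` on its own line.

1. grasp_fail: (Hold) → mode=Retreat action=led_on
2. bump: (Retreat) → mode=Retreat action=close_gripper
3. target_seen: (Retreat) → mode=Survey action=close_gripper

final mode: Survey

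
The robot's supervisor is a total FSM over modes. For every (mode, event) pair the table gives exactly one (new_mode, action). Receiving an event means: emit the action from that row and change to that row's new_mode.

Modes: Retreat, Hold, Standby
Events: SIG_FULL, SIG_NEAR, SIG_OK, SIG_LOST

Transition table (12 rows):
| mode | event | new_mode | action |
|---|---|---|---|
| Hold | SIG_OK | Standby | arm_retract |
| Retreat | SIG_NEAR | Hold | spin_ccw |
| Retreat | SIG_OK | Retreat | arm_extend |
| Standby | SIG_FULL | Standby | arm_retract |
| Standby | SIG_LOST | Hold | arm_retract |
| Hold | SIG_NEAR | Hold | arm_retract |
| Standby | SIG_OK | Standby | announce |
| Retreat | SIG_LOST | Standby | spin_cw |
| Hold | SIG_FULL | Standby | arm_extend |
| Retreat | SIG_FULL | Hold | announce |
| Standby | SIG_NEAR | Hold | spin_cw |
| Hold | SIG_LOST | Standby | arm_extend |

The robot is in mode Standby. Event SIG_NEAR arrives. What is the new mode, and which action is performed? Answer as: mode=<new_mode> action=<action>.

mode=Hold action=spin_cw

current mode = Standby; filter table to that mode:
  (Standby, SIG_FULL) → (Standby, arm_retract)
  (Standby, SIG_LOST) → (Hold, arm_retract)
  (Standby, SIG_OK) → (Standby, announce)
  (Standby, SIG_NEAR) → (Hold, spin_cw)  ← event matches
event = SIG_NEAR selects (Hold, spin_cw)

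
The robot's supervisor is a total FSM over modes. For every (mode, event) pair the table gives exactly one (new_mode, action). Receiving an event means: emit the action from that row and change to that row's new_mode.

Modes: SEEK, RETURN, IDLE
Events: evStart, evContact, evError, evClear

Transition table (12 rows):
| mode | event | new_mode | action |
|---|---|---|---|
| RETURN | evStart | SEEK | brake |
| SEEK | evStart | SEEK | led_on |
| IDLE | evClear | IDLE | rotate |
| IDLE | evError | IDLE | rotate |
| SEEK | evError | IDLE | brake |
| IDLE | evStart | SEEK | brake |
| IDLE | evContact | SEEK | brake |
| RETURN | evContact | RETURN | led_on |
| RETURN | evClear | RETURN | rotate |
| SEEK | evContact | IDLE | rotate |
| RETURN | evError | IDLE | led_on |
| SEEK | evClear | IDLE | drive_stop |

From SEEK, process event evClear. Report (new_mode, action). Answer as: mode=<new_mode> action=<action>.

current mode = SEEK; filter table to that mode:
  (SEEK, evStart) → (SEEK, led_on)
  (SEEK, evError) → (IDLE, brake)
  (SEEK, evContact) → (IDLE, rotate)
  (SEEK, evClear) → (IDLE, drive_stop)  ← event matches
event = evClear selects (IDLE, drive_stop)

mode=IDLE action=drive_stop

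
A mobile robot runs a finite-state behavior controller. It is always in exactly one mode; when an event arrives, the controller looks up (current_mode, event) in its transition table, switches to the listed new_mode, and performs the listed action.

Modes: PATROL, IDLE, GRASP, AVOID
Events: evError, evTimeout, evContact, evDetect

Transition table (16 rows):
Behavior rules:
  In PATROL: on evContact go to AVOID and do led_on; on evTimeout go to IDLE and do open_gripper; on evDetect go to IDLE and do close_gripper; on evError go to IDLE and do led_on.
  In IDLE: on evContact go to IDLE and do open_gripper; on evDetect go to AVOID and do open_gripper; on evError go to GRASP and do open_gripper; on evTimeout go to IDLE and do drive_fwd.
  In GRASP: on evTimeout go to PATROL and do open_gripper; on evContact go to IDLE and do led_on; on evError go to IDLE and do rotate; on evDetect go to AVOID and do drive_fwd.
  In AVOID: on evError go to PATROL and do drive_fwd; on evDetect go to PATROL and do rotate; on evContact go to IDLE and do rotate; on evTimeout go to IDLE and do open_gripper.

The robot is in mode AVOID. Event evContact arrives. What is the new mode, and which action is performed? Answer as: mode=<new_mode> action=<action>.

current mode = AVOID; filter table to that mode:
  (AVOID, evError) → (PATROL, drive_fwd)
  (AVOID, evDetect) → (PATROL, rotate)
  (AVOID, evContact) → (IDLE, rotate)  ← event matches
  (AVOID, evTimeout) → (IDLE, open_gripper)
event = evContact selects (IDLE, rotate)

mode=IDLE action=rotate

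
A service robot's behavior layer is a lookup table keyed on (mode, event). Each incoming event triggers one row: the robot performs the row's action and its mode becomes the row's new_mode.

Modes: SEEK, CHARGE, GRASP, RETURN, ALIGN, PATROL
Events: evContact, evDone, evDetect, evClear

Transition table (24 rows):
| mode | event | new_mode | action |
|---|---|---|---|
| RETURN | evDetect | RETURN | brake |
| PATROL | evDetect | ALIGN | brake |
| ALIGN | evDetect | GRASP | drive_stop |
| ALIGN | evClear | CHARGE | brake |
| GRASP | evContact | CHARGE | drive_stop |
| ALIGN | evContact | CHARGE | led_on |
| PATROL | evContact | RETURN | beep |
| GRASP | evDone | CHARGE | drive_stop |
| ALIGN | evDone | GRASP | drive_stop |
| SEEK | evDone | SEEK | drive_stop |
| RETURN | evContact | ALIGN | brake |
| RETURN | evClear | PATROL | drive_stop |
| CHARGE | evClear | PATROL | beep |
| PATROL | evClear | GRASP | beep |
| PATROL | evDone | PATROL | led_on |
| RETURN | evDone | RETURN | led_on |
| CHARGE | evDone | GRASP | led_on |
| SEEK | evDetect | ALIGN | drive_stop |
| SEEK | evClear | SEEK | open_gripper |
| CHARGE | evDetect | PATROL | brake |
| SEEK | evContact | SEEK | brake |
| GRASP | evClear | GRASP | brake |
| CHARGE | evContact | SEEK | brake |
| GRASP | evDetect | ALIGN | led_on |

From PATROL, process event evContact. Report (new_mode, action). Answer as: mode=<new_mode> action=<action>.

current mode = PATROL; filter table to that mode:
  (PATROL, evDetect) → (ALIGN, brake)
  (PATROL, evContact) → (RETURN, beep)  ← event matches
  (PATROL, evClear) → (GRASP, beep)
  (PATROL, evDone) → (PATROL, led_on)
event = evContact selects (RETURN, beep)

mode=RETURN action=beep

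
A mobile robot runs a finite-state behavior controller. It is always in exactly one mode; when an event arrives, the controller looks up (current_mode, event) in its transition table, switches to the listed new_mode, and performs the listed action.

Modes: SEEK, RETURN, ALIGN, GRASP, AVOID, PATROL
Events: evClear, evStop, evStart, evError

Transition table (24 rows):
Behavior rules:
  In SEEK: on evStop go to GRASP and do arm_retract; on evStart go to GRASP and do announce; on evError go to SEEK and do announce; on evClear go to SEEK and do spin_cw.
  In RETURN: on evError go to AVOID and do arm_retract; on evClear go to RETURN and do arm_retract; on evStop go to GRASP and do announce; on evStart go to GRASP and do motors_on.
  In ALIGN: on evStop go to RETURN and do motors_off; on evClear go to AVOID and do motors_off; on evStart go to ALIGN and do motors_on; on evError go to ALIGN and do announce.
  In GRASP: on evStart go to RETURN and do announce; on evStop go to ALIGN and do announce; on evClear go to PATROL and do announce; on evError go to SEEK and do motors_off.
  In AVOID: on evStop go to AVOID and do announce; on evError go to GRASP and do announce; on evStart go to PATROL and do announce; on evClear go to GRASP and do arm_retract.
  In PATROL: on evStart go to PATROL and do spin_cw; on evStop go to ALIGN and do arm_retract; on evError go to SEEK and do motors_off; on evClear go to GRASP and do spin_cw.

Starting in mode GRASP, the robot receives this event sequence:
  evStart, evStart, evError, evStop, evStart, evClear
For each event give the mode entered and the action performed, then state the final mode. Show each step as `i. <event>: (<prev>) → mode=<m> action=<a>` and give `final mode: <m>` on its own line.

final mode: RETURN

1. evStart: (GRASP) → mode=RETURN action=announce
2. evStart: (RETURN) → mode=GRASP action=motors_on
3. evError: (GRASP) → mode=SEEK action=motors_off
4. evStop: (SEEK) → mode=GRASP action=arm_retract
5. evStart: (GRASP) → mode=RETURN action=announce
6. evClear: (RETURN) → mode=RETURN action=arm_retract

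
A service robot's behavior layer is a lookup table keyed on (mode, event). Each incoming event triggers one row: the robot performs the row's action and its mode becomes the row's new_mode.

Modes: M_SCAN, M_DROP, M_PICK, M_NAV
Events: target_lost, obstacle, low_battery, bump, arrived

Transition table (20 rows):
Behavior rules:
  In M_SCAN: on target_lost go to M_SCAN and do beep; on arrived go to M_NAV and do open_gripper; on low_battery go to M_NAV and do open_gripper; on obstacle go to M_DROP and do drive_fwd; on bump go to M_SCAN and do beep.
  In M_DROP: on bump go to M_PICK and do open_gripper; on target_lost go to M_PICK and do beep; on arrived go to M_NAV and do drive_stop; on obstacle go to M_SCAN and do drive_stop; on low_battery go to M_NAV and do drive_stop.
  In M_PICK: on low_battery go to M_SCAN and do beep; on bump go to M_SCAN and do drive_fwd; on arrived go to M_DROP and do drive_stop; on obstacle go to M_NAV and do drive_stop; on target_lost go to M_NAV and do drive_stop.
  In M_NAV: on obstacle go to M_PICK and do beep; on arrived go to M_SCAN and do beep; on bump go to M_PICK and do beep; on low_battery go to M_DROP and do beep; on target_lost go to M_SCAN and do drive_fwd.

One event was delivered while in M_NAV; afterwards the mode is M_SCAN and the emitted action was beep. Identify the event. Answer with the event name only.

try target_lost: (M_NAV, target_lost) → (M_SCAN, drive_fwd)
try obstacle: (M_NAV, obstacle) → (M_PICK, beep)
try low_battery: (M_NAV, low_battery) → (M_DROP, beep)
try bump: (M_NAV, bump) → (M_PICK, beep)
try arrived: (M_NAV, arrived) → (M_SCAN, beep)  ← matches

arrived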